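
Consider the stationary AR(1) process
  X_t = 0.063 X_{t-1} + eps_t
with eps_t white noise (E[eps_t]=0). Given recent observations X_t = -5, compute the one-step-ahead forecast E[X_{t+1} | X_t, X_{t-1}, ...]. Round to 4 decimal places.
E[X_{t+1} \mid \mathcal F_t] = -0.3150

For an AR(p) model X_t = c + sum_i phi_i X_{t-i} + eps_t, the
one-step-ahead conditional mean is
  E[X_{t+1} | X_t, ...] = c + sum_i phi_i X_{t+1-i}.
Substitute known values:
  E[X_{t+1} | ...] = (0.063) * (-5)
                   = -0.3150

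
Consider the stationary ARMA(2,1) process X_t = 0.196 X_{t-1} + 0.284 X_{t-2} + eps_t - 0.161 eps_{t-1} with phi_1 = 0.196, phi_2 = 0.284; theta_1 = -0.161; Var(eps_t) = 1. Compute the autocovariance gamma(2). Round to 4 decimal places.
\gamma(2) = 0.3283

Multiply the model equation by X_{t-k} and take expectations. With theta_0 = psi_0 = 1 and psi_j the MA(infinity) weights, this gives
  gamma(k) - sum_i phi_i gamma(k-i) = c_k,
  c_k = sigma^2 * sum_{j=k..q} theta_j psi_{j-k}   (c_k = 0 for k > q),
using gamma(-m) = gamma(m).
psi-weights needed (psi_j = theta_j + sum_i phi_i psi_{j-i}):
  psi_1 = theta_1 + phi_1 = -0.161 + (0.196) = 0.035
Right-hand sides:
  c_0 = sigma^2 (1 + theta_1 psi_1) = 1 * (1 + (-0.161)(0.035)) = 1 * 0.994365 = 0.994365
  c_1 = sigma^2 theta_1 = 1 * (-0.161) = -0.161
  c_2 = 0
Equations for k = 0, 1, 2 (AR order 2, c_2 = 0):
  (E0) gamma(0) = phi_1 gamma(1) + phi_2 gamma(2) + c_0
  (E1) gamma(1) = phi_1 gamma(0) + phi_2 gamma(1) + c_1
  (E2) gamma(2) = phi_1 gamma(1) + phi_2 gamma(0)
From (E1): gamma(1) = A gamma(0) + B with
  A = phi_1 / (1 - phi_2) = 0.196 / 0.716 = 0.273743,   B = c_1 / (1 - phi_2) = -0.161 / 0.716 = -0.22486.
Insert (E2) into (E0): gamma(0) (1 - phi_2^2) = phi_1 (1 + phi_2) gamma(1) + c_0.
  phi_1 (1 + phi_2) = (0.196)(1.284) = 0.251664,   1 - phi_2^2 = 0.919344.
Replace gamma(1) by A gamma(0) + B and collect gamma(0):
  gamma(0) [0.919344 - (0.251664)(0.273743)] = (0.251664)(-0.22486) + 0.994365
  gamma(0) * 0.850453 = 0.937776
  gamma(0) = 0.937776 / 0.850453 = 1.102678.
  gamma(1) = A gamma(0) + B = (0.273743)(1.102678) + (-0.22486) = 0.07699.
  gamma(2) = phi_1 gamma(1) + phi_2 gamma(0) = (0.196)(0.07699) + (0.284)(1.102678) = 0.328251.
Therefore gamma(2) = 0.3283 (to 4 decimal places).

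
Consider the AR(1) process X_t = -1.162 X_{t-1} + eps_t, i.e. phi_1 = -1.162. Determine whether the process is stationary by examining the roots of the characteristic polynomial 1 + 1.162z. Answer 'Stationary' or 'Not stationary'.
\text{Not stationary}

The AR(p) characteristic polynomial is P(z) = 1 + 1.162z.
Stationarity requires all roots to lie outside the unit circle, i.e. |z| > 1 for every root.
This is linear in z: 1 + (1.162) z = 0  =>  z = -1/(1.162) = -0.860585,  |z| = 0.860585.
Moduli of all roots: 0.8606.
All moduli strictly greater than 1? No.
Verdict: Not stationary.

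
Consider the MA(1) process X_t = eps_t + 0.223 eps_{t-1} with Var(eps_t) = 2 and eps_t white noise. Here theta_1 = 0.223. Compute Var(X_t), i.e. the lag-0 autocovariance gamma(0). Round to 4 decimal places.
\gamma(0) = 2.0995

For an MA(q) process X_t = eps_t + sum_i theta_i eps_{t-i} with
Var(eps_t) = sigma^2, the variance is
  gamma(0) = sigma^2 * (1 + sum_i theta_i^2).
  sum_i theta_i^2 = (0.223)^2 = 0.049729.
  gamma(0) = 2 * (1 + 0.049729) = 2 * 1.049729 = 2.099458, which rounds to 2.0995.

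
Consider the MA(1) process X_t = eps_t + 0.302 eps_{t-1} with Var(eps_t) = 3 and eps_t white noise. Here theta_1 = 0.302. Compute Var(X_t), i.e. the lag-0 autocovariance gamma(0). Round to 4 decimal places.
\gamma(0) = 3.2736

For an MA(q) process X_t = eps_t + sum_i theta_i eps_{t-i} with
Var(eps_t) = sigma^2, the variance is
  gamma(0) = sigma^2 * (1 + sum_i theta_i^2).
  sum_i theta_i^2 = (0.302)^2 = 0.091204.
  gamma(0) = 3 * (1 + 0.091204) = 3 * 1.091204 = 3.273612, which rounds to 3.2736.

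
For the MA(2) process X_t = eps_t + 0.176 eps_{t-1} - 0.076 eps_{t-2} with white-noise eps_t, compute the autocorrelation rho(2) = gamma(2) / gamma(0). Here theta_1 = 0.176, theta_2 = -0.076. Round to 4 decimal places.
\rho(2) = -0.0733

For an MA(q) process with theta_0 = 1, the autocovariance is
  gamma(k) = sigma^2 * sum_{i=0..q-k} theta_i * theta_{i+k},
and rho(k) = gamma(k) / gamma(0). Sigma^2 cancels.
  numerator   = (1)*(-0.076) = -0.076.
  denominator = (1)^2 + (0.176)^2 + (-0.076)^2 = 1.036752.
  rho(2) = -0.076 / 1.036752 = -0.0733.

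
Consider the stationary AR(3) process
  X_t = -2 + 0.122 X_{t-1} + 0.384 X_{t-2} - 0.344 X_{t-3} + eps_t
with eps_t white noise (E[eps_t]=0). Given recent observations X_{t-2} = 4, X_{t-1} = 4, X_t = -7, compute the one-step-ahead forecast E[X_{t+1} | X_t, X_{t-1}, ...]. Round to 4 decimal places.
E[X_{t+1} \mid \mathcal F_t] = -2.6940

For an AR(p) model X_t = c + sum_i phi_i X_{t-i} + eps_t, the
one-step-ahead conditional mean is
  E[X_{t+1} | X_t, ...] = c + sum_i phi_i X_{t+1-i}.
Substitute known values:
  E[X_{t+1} | ...] = -2 + (0.122) * (-7) + (0.384) * (4) + (-0.344) * (4)
                   = -2.6940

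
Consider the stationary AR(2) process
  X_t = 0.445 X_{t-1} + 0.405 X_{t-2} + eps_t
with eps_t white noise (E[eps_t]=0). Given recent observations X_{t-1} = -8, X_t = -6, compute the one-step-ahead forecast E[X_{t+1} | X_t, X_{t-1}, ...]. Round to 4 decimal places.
E[X_{t+1} \mid \mathcal F_t] = -5.9100

For an AR(p) model X_t = c + sum_i phi_i X_{t-i} + eps_t, the
one-step-ahead conditional mean is
  E[X_{t+1} | X_t, ...] = c + sum_i phi_i X_{t+1-i}.
Substitute known values:
  E[X_{t+1} | ...] = (0.445) * (-6) + (0.405) * (-8)
                   = -5.9100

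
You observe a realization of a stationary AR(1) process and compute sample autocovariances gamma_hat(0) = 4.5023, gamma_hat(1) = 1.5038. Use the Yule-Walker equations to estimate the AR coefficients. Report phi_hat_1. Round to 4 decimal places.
\hat\phi_{1} = 0.3340

The Yule-Walker equations for an AR(p) process read, in matrix form,
  Gamma_p phi = r_p,   with   (Gamma_p)_{ij} = gamma(|i - j|),
                       (r_p)_i = gamma(i),   i,j = 1..p.
Substitute the sample gammas (Toeplitz matrix and right-hand side of size 1):
  Gamma_p = [[4.5023]]
  r_p     = [1.5038]
With p = 1 this is the single equation gamma(0) phi_1 = gamma(1):
  phi_hat_1 = gamma(1) / gamma(0) = 1.5038 / 4.5023 = 0.3340.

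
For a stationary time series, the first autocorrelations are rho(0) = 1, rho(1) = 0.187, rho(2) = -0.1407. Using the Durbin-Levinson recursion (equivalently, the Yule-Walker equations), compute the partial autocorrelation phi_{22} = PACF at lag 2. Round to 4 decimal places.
\phi_{22} = -0.1820

The PACF at lag k is phi_{kk}, the last component of the solution
to the Yule-Walker system G_k phi = r_k where
  (G_k)_{ij} = rho(|i - j|), (r_k)_i = rho(i), i,j = 1..k.
Equivalently, Durbin-Levinson gives phi_{kk} iteratively:
  phi_{11} = rho(1)
  phi_{kk} = [rho(k) - sum_{j=1..k-1} phi_{k-1,j} rho(k-j)]
            / [1 - sum_{j=1..k-1} phi_{k-1,j} rho(j)],
  phi_{k,j} = phi_{k-1,j} - phi_{kk} phi_{k-1,k-j},  j = 1..k-1.
Step k = 1:
  phi_11 = rho(1) = 0.187.
Step k = 2:
  phi_22 = [rho(2) - phi_11 rho(1)] / [1 - phi_11 rho(1)] = [-0.1407 - (0.187)(0.187)] / [1 - (0.187)(0.187)]
         = -0.175669 / 0.965031 = -0.182.
Therefore phi_{22} = -0.1820.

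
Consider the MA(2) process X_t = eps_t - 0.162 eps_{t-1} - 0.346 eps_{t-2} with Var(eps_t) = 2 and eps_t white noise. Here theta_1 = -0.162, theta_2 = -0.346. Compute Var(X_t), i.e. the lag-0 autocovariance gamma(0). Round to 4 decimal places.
\gamma(0) = 2.2919

For an MA(q) process X_t = eps_t + sum_i theta_i eps_{t-i} with
Var(eps_t) = sigma^2, the variance is
  gamma(0) = sigma^2 * (1 + sum_i theta_i^2).
  sum_i theta_i^2 = (-0.162)^2 + (-0.346)^2 = 0.026244 + 0.119716 = 0.14596.
  gamma(0) = 2 * (1 + 0.14596) = 2 * 1.14596 = 2.29192, which rounds to 2.2919.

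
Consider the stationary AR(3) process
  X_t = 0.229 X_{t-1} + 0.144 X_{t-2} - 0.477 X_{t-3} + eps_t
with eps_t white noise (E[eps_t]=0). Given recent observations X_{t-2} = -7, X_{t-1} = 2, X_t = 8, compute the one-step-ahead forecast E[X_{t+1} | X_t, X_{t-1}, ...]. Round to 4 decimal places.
E[X_{t+1} \mid \mathcal F_t] = 5.4590

For an AR(p) model X_t = c + sum_i phi_i X_{t-i} + eps_t, the
one-step-ahead conditional mean is
  E[X_{t+1} | X_t, ...] = c + sum_i phi_i X_{t+1-i}.
Substitute known values:
  E[X_{t+1} | ...] = (0.229) * (8) + (0.144) * (2) + (-0.477) * (-7)
                   = 5.4590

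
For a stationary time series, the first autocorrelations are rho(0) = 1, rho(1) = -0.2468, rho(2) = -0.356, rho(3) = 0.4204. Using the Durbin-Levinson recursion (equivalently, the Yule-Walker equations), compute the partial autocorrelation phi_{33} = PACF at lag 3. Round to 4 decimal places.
\phi_{33} = 0.2440

The PACF at lag k is phi_{kk}, the last component of the solution
to the Yule-Walker system G_k phi = r_k where
  (G_k)_{ij} = rho(|i - j|), (r_k)_i = rho(i), i,j = 1..k.
Equivalently, Durbin-Levinson gives phi_{kk} iteratively:
  phi_{11} = rho(1)
  phi_{kk} = [rho(k) - sum_{j=1..k-1} phi_{k-1,j} rho(k-j)]
            / [1 - sum_{j=1..k-1} phi_{k-1,j} rho(j)],
  phi_{k,j} = phi_{k-1,j} - phi_{kk} phi_{k-1,k-j},  j = 1..k-1.
Step k = 1:
  phi_11 = rho(1) = -0.2468.
Step k = 2:
  phi_22 = [rho(2) - phi_11 rho(1)] / [1 - phi_11 rho(1)] = [-0.356 - (-0.2468)(-0.2468)] / [1 - (-0.2468)(-0.2468)]
         = -0.41691024 / 0.93908976 = -0.443951.
  Update: phi_21 = phi_11 - phi_22 phi_11 = -0.2468 - (-0.443951)(-0.2468) = -0.356367.
Step k = 3:
  phi_33 = [rho(3) - phi_21 rho(2) - phi_22 rho(1)] / [1 - phi_21 rho(1) - phi_22 rho(2)]
    numerator   = 0.4204 - (-0.356367)(-0.356) - (-0.443951)(-0.2468) = 0.18396606
    denominator = 1 - (-0.356367)(-0.2468) - (-0.443951)(-0.356) = 0.75400186
  phi_33 = 0.18396606 / 0.75400186 = 0.244.
Therefore phi_{33} = 0.2440.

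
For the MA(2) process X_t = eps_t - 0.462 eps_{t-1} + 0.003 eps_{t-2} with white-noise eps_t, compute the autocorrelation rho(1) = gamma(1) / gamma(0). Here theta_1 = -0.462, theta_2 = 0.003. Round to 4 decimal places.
\rho(1) = -0.3819

For an MA(q) process with theta_0 = 1, the autocovariance is
  gamma(k) = sigma^2 * sum_{i=0..q-k} theta_i * theta_{i+k},
and rho(k) = gamma(k) / gamma(0). Sigma^2 cancels.
  numerator   = (1)*(-0.462) + (-0.462)*(0.003) = -0.463386.
  denominator = (1)^2 + (-0.462)^2 + (0.003)^2 = 1.213453.
  rho(1) = -0.463386 / 1.213453 = -0.3819.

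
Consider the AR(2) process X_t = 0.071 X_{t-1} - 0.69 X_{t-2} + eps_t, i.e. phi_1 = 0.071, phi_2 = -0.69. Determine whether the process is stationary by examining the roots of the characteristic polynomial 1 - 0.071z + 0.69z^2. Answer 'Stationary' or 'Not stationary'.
\text{Stationary}

The AR(p) characteristic polynomial is P(z) = 1 - 0.071z + 0.69z^2.
Stationarity requires all roots to lie outside the unit circle, i.e. |z| > 1 for every root.
Set 1 + (-0.071) z + (0.69) z^2 = 0, i.e. a z^2 + b z + c = 0 with a = 0.69, b = -0.071, c = 1.
Discriminant D = b^2 - 4ac = (-0.071)^2 - 4*(0.69)*1 = 0.005041 - (2.76) = -2.754959.
D < 0, so the roots are the complex-conjugate pair z = (-b +/- i sqrt(-D)) / (2a) = 0.0514 +/- 1.2028i.
For a conjugate pair |z|^2 = z * conj(z) = (product of roots) = c/a = 1/(0.69) = 1.449275, so |z| = sqrt(1.449275) = 1.2039 for both roots.
Moduli of all roots: 1.2039, 1.2039.
All moduli strictly greater than 1? Yes.
Verdict: Stationary.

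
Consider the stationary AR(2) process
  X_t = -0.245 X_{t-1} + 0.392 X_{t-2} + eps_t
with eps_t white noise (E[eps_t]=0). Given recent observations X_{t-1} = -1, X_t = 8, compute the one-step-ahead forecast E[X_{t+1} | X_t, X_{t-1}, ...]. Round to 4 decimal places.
E[X_{t+1} \mid \mathcal F_t] = -2.3520

For an AR(p) model X_t = c + sum_i phi_i X_{t-i} + eps_t, the
one-step-ahead conditional mean is
  E[X_{t+1} | X_t, ...] = c + sum_i phi_i X_{t+1-i}.
Substitute known values:
  E[X_{t+1} | ...] = (-0.245) * (8) + (0.392) * (-1)
                   = -2.3520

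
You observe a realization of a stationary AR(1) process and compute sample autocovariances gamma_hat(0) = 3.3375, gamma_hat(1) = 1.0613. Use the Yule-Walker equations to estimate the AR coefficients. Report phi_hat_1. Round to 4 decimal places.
\hat\phi_{1} = 0.3180

The Yule-Walker equations for an AR(p) process read, in matrix form,
  Gamma_p phi = r_p,   with   (Gamma_p)_{ij} = gamma(|i - j|),
                       (r_p)_i = gamma(i),   i,j = 1..p.
Substitute the sample gammas (Toeplitz matrix and right-hand side of size 1):
  Gamma_p = [[3.3375]]
  r_p     = [1.0613]
With p = 1 this is the single equation gamma(0) phi_1 = gamma(1):
  phi_hat_1 = gamma(1) / gamma(0) = 1.0613 / 3.3375 = 0.3180.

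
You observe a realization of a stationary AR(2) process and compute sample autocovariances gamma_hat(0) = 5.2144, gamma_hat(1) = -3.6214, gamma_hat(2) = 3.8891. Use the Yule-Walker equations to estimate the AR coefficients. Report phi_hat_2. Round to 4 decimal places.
\hat\phi_{2} = 0.5090

The Yule-Walker equations for an AR(p) process read, in matrix form,
  Gamma_p phi = r_p,   with   (Gamma_p)_{ij} = gamma(|i - j|),
                       (r_p)_i = gamma(i),   i,j = 1..p.
Substitute the sample gammas (Toeplitz matrix and right-hand side of size 2):
  Gamma_p = [[5.2144, -3.6214], [-3.6214, 5.2144]]
  r_p     = [-3.6214, 3.8891]
Written out:
  5.2144 phi_1 - 3.6214 phi_2 = -3.6214
  -3.6214 phi_1 + 5.2144 phi_2 = 3.8891
Solve by Cramer's rule:
  det = gamma(0)^2 - gamma(1)^2 = (5.2144)^2 - (-3.6214)^2 = 27.18996736 - 13.11453796 = 14.0754294
  phi_hat_1 = [gamma(1) gamma(0) - gamma(1) gamma(2)] / det = [(-3.6214)(5.2144) - (-3.6214)(3.8891)] / 14.0754294 = -4.79944142 / 14.0754294 = -0.341
  phi_hat_2 = [gamma(0) gamma(2) - gamma(1)^2] / det = [(5.2144)(3.8891) - (-3.6214)^2] / 14.0754294 = 7.16478508 / 14.0754294 = 0.509
So phi_hat = [-0.3410, 0.5090].
Therefore phi_hat_2 = 0.5090.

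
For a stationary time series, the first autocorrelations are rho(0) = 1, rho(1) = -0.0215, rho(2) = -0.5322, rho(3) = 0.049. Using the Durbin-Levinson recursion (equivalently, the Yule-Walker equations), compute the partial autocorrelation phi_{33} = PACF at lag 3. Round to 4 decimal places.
\phi_{33} = 0.0279

The PACF at lag k is phi_{kk}, the last component of the solution
to the Yule-Walker system G_k phi = r_k where
  (G_k)_{ij} = rho(|i - j|), (r_k)_i = rho(i), i,j = 1..k.
Equivalently, Durbin-Levinson gives phi_{kk} iteratively:
  phi_{11} = rho(1)
  phi_{kk} = [rho(k) - sum_{j=1..k-1} phi_{k-1,j} rho(k-j)]
            / [1 - sum_{j=1..k-1} phi_{k-1,j} rho(j)],
  phi_{k,j} = phi_{k-1,j} - phi_{kk} phi_{k-1,k-j},  j = 1..k-1.
Step k = 1:
  phi_11 = rho(1) = -0.0215.
Step k = 2:
  phi_22 = [rho(2) - phi_11 rho(1)] / [1 - phi_11 rho(1)] = [-0.5322 - (-0.0215)(-0.0215)] / [1 - (-0.0215)(-0.0215)]
         = -0.53266225 / 0.99953775 = -0.532909.
  Update: phi_21 = phi_11 - phi_22 phi_11 = -0.0215 - (-0.532909)(-0.0215) = -0.032958.
Step k = 3:
  phi_33 = [rho(3) - phi_21 rho(2) - phi_22 rho(1)] / [1 - phi_21 rho(1) - phi_22 rho(2)]
    numerator   = 0.049 - (-0.032958)(-0.5322) - (-0.532909)(-0.0215) = 0.02000247
    denominator = 1 - (-0.032958)(-0.0215) - (-0.532909)(-0.5322) = 0.71567746
  phi_33 = 0.02000247 / 0.71567746 = 0.0279.
Therefore phi_{33} = 0.0279.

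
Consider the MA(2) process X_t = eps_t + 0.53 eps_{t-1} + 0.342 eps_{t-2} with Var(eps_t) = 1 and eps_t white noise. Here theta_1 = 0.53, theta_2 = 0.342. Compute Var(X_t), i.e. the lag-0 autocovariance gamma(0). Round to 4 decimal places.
\gamma(0) = 1.3979

For an MA(q) process X_t = eps_t + sum_i theta_i eps_{t-i} with
Var(eps_t) = sigma^2, the variance is
  gamma(0) = sigma^2 * (1 + sum_i theta_i^2).
  sum_i theta_i^2 = (0.53)^2 + (0.342)^2 = 0.2809 + 0.116964 = 0.397864.
  gamma(0) = 1 * (1 + 0.397864) = 1 * 1.397864 = 1.397864, which rounds to 1.3979.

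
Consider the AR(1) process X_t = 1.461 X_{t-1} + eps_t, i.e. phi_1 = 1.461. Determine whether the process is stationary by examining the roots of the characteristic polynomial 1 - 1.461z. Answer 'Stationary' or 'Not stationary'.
\text{Not stationary}

The AR(p) characteristic polynomial is P(z) = 1 - 1.461z.
Stationarity requires all roots to lie outside the unit circle, i.e. |z| > 1 for every root.
This is linear in z: 1 + (-1.461) z = 0  =>  z = -1/(-1.461) = 0.684463,  |z| = 0.684463.
Moduli of all roots: 0.6845.
All moduli strictly greater than 1? No.
Verdict: Not stationary.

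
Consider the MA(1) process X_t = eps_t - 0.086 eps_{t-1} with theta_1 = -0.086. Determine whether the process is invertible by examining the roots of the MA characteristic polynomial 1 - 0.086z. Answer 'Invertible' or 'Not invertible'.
\text{Invertible}

The MA(q) characteristic polynomial is P(z) = 1 - 0.086z.
Invertibility requires all roots to lie outside the unit circle, i.e. |z| > 1 for every root.
This is linear in z: 1 + (-0.086) z = 0  =>  z = -1/(-0.086) = 11.627907,  |z| = 11.627907.
Moduli of all roots: 11.6279.
All moduli strictly greater than 1? Yes.
Verdict: Invertible.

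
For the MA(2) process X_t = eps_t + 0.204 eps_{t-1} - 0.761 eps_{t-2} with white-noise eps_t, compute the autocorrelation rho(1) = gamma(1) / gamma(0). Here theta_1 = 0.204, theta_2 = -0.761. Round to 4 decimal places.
\rho(1) = 0.0301

For an MA(q) process with theta_0 = 1, the autocovariance is
  gamma(k) = sigma^2 * sum_{i=0..q-k} theta_i * theta_{i+k},
and rho(k) = gamma(k) / gamma(0). Sigma^2 cancels.
  numerator   = (1)*(0.204) + (0.204)*(-0.761) = 0.048756.
  denominator = (1)^2 + (0.204)^2 + (-0.761)^2 = 1.620737.
  rho(1) = 0.048756 / 1.620737 = 0.0301.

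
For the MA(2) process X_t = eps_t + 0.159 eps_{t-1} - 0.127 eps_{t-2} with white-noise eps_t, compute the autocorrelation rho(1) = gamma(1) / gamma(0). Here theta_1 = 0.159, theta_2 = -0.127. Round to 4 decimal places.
\rho(1) = 0.1333

For an MA(q) process with theta_0 = 1, the autocovariance is
  gamma(k) = sigma^2 * sum_{i=0..q-k} theta_i * theta_{i+k},
and rho(k) = gamma(k) / gamma(0). Sigma^2 cancels.
  numerator   = (1)*(0.159) + (0.159)*(-0.127) = 0.138807.
  denominator = (1)^2 + (0.159)^2 + (-0.127)^2 = 1.04141.
  rho(1) = 0.138807 / 1.04141 = 0.1333.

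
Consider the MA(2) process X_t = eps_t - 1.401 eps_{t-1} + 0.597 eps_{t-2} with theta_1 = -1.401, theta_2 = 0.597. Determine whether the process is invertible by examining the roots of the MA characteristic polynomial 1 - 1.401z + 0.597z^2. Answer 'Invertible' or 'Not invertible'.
\text{Invertible}

The MA(q) characteristic polynomial is P(z) = 1 - 1.401z + 0.597z^2.
Invertibility requires all roots to lie outside the unit circle, i.e. |z| > 1 for every root.
Set 1 + (-1.401) z + (0.597) z^2 = 0, i.e. a z^2 + b z + c = 0 with a = 0.597, b = -1.401, c = 1.
Discriminant D = b^2 - 4ac = (-1.401)^2 - 4*(0.597)*1 = 1.962801 - (2.388) = -0.425199.
D < 0, so the roots are the complex-conjugate pair z = (-b +/- i sqrt(-D)) / (2a) = 1.1734 +/- 0.5461i.
For a conjugate pair |z|^2 = z * conj(z) = (product of roots) = c/a = 1/(0.597) = 1.675042, so |z| = sqrt(1.675042) = 1.2942 for both roots.
Moduli of all roots: 1.2942, 1.2942.
All moduli strictly greater than 1? Yes.
Verdict: Invertible.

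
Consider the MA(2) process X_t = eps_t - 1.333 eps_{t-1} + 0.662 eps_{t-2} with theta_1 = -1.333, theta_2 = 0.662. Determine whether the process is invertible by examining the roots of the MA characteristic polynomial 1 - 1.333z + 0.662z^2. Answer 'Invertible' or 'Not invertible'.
\text{Invertible}

The MA(q) characteristic polynomial is P(z) = 1 - 1.333z + 0.662z^2.
Invertibility requires all roots to lie outside the unit circle, i.e. |z| > 1 for every root.
Set 1 + (-1.333) z + (0.662) z^2 = 0, i.e. a z^2 + b z + c = 0 with a = 0.662, b = -1.333, c = 1.
Discriminant D = b^2 - 4ac = (-1.333)^2 - 4*(0.662)*1 = 1.776889 - (2.648) = -0.871111.
D < 0, so the roots are the complex-conjugate pair z = (-b +/- i sqrt(-D)) / (2a) = 1.0068 +/- 0.7049i.
For a conjugate pair |z|^2 = z * conj(z) = (product of roots) = c/a = 1/(0.662) = 1.510574, so |z| = sqrt(1.510574) = 1.2291 for both roots.
Moduli of all roots: 1.2291, 1.2291.
All moduli strictly greater than 1? Yes.
Verdict: Invertible.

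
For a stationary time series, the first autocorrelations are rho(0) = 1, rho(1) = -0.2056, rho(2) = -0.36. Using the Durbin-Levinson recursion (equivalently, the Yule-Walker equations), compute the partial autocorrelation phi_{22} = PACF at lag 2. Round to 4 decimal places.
\phi_{22} = -0.4200

The PACF at lag k is phi_{kk}, the last component of the solution
to the Yule-Walker system G_k phi = r_k where
  (G_k)_{ij} = rho(|i - j|), (r_k)_i = rho(i), i,j = 1..k.
Equivalently, Durbin-Levinson gives phi_{kk} iteratively:
  phi_{11} = rho(1)
  phi_{kk} = [rho(k) - sum_{j=1..k-1} phi_{k-1,j} rho(k-j)]
            / [1 - sum_{j=1..k-1} phi_{k-1,j} rho(j)],
  phi_{k,j} = phi_{k-1,j} - phi_{kk} phi_{k-1,k-j},  j = 1..k-1.
Step k = 1:
  phi_11 = rho(1) = -0.2056.
Step k = 2:
  phi_22 = [rho(2) - phi_11 rho(1)] / [1 - phi_11 rho(1)] = [-0.36 - (-0.2056)(-0.2056)] / [1 - (-0.2056)(-0.2056)]
         = -0.40227136 / 0.95772864 = -0.42.
Therefore phi_{22} = -0.4200.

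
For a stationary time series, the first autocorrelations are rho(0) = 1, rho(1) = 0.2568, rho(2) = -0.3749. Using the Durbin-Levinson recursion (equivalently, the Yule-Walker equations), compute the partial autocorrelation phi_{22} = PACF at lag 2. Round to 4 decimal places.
\phi_{22} = -0.4720

The PACF at lag k is phi_{kk}, the last component of the solution
to the Yule-Walker system G_k phi = r_k where
  (G_k)_{ij} = rho(|i - j|), (r_k)_i = rho(i), i,j = 1..k.
Equivalently, Durbin-Levinson gives phi_{kk} iteratively:
  phi_{11} = rho(1)
  phi_{kk} = [rho(k) - sum_{j=1..k-1} phi_{k-1,j} rho(k-j)]
            / [1 - sum_{j=1..k-1} phi_{k-1,j} rho(j)],
  phi_{k,j} = phi_{k-1,j} - phi_{kk} phi_{k-1,k-j},  j = 1..k-1.
Step k = 1:
  phi_11 = rho(1) = 0.2568.
Step k = 2:
  phi_22 = [rho(2) - phi_11 rho(1)] / [1 - phi_11 rho(1)] = [-0.3749 - (0.2568)(0.2568)] / [1 - (0.2568)(0.2568)]
         = -0.44084624 / 0.93405376 = -0.472.
Therefore phi_{22} = -0.4720.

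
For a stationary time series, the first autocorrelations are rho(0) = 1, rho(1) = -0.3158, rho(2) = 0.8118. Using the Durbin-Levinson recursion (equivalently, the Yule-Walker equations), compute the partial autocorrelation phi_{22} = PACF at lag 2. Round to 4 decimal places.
\phi_{22} = 0.7910

The PACF at lag k is phi_{kk}, the last component of the solution
to the Yule-Walker system G_k phi = r_k where
  (G_k)_{ij} = rho(|i - j|), (r_k)_i = rho(i), i,j = 1..k.
Equivalently, Durbin-Levinson gives phi_{kk} iteratively:
  phi_{11} = rho(1)
  phi_{kk} = [rho(k) - sum_{j=1..k-1} phi_{k-1,j} rho(k-j)]
            / [1 - sum_{j=1..k-1} phi_{k-1,j} rho(j)],
  phi_{k,j} = phi_{k-1,j} - phi_{kk} phi_{k-1,k-j},  j = 1..k-1.
Step k = 1:
  phi_11 = rho(1) = -0.3158.
Step k = 2:
  phi_22 = [rho(2) - phi_11 rho(1)] / [1 - phi_11 rho(1)] = [0.8118 - (-0.3158)(-0.3158)] / [1 - (-0.3158)(-0.3158)]
         = 0.71207036 / 0.90027036 = 0.791.
Therefore phi_{22} = 0.7910.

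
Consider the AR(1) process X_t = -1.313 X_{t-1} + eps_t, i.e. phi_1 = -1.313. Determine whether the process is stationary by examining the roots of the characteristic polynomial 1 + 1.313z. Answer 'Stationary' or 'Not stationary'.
\text{Not stationary}

The AR(p) characteristic polynomial is P(z) = 1 + 1.313z.
Stationarity requires all roots to lie outside the unit circle, i.e. |z| > 1 for every root.
This is linear in z: 1 + (1.313) z = 0  =>  z = -1/(1.313) = -0.761615,  |z| = 0.761615.
Moduli of all roots: 0.7616.
All moduli strictly greater than 1? No.
Verdict: Not stationary.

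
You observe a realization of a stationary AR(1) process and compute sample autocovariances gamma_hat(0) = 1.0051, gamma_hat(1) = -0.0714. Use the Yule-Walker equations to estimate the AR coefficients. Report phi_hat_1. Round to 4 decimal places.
\hat\phi_{1} = -0.0710

The Yule-Walker equations for an AR(p) process read, in matrix form,
  Gamma_p phi = r_p,   with   (Gamma_p)_{ij} = gamma(|i - j|),
                       (r_p)_i = gamma(i),   i,j = 1..p.
Substitute the sample gammas (Toeplitz matrix and right-hand side of size 1):
  Gamma_p = [[1.0051]]
  r_p     = [-0.0714]
With p = 1 this is the single equation gamma(0) phi_1 = gamma(1):
  phi_hat_1 = gamma(1) / gamma(0) = -0.0714 / 1.0051 = -0.0710.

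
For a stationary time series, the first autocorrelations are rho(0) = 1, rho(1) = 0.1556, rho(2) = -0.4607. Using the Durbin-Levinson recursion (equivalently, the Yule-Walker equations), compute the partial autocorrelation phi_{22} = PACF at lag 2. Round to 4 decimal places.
\phi_{22} = -0.4969

The PACF at lag k is phi_{kk}, the last component of the solution
to the Yule-Walker system G_k phi = r_k where
  (G_k)_{ij} = rho(|i - j|), (r_k)_i = rho(i), i,j = 1..k.
Equivalently, Durbin-Levinson gives phi_{kk} iteratively:
  phi_{11} = rho(1)
  phi_{kk} = [rho(k) - sum_{j=1..k-1} phi_{k-1,j} rho(k-j)]
            / [1 - sum_{j=1..k-1} phi_{k-1,j} rho(j)],
  phi_{k,j} = phi_{k-1,j} - phi_{kk} phi_{k-1,k-j},  j = 1..k-1.
Step k = 1:
  phi_11 = rho(1) = 0.1556.
Step k = 2:
  phi_22 = [rho(2) - phi_11 rho(1)] / [1 - phi_11 rho(1)] = [-0.4607 - (0.1556)(0.1556)] / [1 - (0.1556)(0.1556)]
         = -0.48491136 / 0.97578864 = -0.4969.
Therefore phi_{22} = -0.4969.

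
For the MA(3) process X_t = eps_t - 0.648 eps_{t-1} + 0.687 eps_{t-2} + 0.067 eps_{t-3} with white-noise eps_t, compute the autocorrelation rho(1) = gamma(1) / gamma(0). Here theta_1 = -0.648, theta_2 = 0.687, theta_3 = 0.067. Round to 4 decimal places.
\rho(1) = -0.5522

For an MA(q) process with theta_0 = 1, the autocovariance is
  gamma(k) = sigma^2 * sum_{i=0..q-k} theta_i * theta_{i+k},
and rho(k) = gamma(k) / gamma(0). Sigma^2 cancels.
  numerator   = (1)*(-0.648) + (-0.648)*(0.687) + (0.687)*(0.067) = -1.047147.
  denominator = (1)^2 + (-0.648)^2 + (0.687)^2 + (0.067)^2 = 1.896362.
  rho(1) = -1.047147 / 1.896362 = -0.5522.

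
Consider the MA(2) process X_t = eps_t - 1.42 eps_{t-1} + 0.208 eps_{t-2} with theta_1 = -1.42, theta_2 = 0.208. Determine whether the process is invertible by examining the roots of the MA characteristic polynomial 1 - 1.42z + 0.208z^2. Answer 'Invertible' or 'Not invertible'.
\text{Not invertible}

The MA(q) characteristic polynomial is P(z) = 1 - 1.42z + 0.208z^2.
Invertibility requires all roots to lie outside the unit circle, i.e. |z| > 1 for every root.
Set 1 + (-1.42) z + (0.208) z^2 = 0, i.e. a z^2 + b z + c = 0 with a = 0.208, b = -1.42, c = 1.
Discriminant D = b^2 - 4ac = (-1.42)^2 - 4*(0.208)*1 = 2.0164 - (0.832) = 1.1844.
D >= 0, so the roots are real: z = (-b +/- sqrt(D)) / (2a) = (1.42 +/- 1.088301) / (0.416).
  z_1 = (1.42 + 1.088301) / (0.416) = 6.0296,   |z_1| = 6.0296.
  z_2 = (1.42 - 1.088301) / (0.416) = 0.7974,   |z_2| = 0.7974.
Moduli of all roots: 6.0296, 0.7974.
All moduli strictly greater than 1? No.
Verdict: Not invertible.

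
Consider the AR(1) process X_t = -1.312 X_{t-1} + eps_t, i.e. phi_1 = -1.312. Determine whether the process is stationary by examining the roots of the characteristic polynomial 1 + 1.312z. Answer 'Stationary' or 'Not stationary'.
\text{Not stationary}

The AR(p) characteristic polynomial is P(z) = 1 + 1.312z.
Stationarity requires all roots to lie outside the unit circle, i.e. |z| > 1 for every root.
This is linear in z: 1 + (1.312) z = 0  =>  z = -1/(1.312) = -0.762195,  |z| = 0.762195.
Moduli of all roots: 0.7622.
All moduli strictly greater than 1? No.
Verdict: Not stationary.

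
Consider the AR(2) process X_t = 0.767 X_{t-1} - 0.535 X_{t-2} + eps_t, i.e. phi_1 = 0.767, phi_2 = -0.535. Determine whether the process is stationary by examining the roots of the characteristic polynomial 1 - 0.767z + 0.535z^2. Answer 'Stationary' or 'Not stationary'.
\text{Stationary}

The AR(p) characteristic polynomial is P(z) = 1 - 0.767z + 0.535z^2.
Stationarity requires all roots to lie outside the unit circle, i.e. |z| > 1 for every root.
Set 1 + (-0.767) z + (0.535) z^2 = 0, i.e. a z^2 + b z + c = 0 with a = 0.535, b = -0.767, c = 1.
Discriminant D = b^2 - 4ac = (-0.767)^2 - 4*(0.535)*1 = 0.588289 - (2.14) = -1.551711.
D < 0, so the roots are the complex-conjugate pair z = (-b +/- i sqrt(-D)) / (2a) = 0.7168 +/- 1.1642i.
For a conjugate pair |z|^2 = z * conj(z) = (product of roots) = c/a = 1/(0.535) = 1.869159, so |z| = sqrt(1.869159) = 1.3672 for both roots.
Moduli of all roots: 1.3672, 1.3672.
All moduli strictly greater than 1? Yes.
Verdict: Stationary.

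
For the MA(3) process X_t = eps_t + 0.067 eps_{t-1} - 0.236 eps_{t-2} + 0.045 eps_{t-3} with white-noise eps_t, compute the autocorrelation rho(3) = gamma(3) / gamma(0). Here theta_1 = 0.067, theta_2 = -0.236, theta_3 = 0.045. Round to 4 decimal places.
\rho(3) = 0.0424

For an MA(q) process with theta_0 = 1, the autocovariance is
  gamma(k) = sigma^2 * sum_{i=0..q-k} theta_i * theta_{i+k},
and rho(k) = gamma(k) / gamma(0). Sigma^2 cancels.
  numerator   = (1)*(0.045) = 0.045.
  denominator = (1)^2 + (0.067)^2 + (-0.236)^2 + (0.045)^2 = 1.06221.
  rho(3) = 0.045 / 1.06221 = 0.0424.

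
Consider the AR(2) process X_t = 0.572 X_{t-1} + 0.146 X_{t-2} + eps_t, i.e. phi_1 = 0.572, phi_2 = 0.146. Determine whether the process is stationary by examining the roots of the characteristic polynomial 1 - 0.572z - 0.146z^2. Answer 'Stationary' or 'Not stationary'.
\text{Stationary}

The AR(p) characteristic polynomial is P(z) = 1 - 0.572z - 0.146z^2.
Stationarity requires all roots to lie outside the unit circle, i.e. |z| > 1 for every root.
Set 1 + (-0.572) z + (-0.146) z^2 = 0, i.e. a z^2 + b z + c = 0 with a = -0.146, b = -0.572, c = 1.
Discriminant D = b^2 - 4ac = (-0.572)^2 - 4*(-0.146)*1 = 0.327184 - (-0.584) = 0.911184.
D >= 0, so the roots are real: z = (-b +/- sqrt(D)) / (2a) = (0.572 +/- 0.95456) / (-0.292).
  z_1 = (0.572 + 0.95456) / (-0.292) = -5.2279,   |z_1| = 5.2279.
  z_2 = (0.572 - 0.95456) / (-0.292) = 1.3101,   |z_2| = 1.3101.
Moduli of all roots: 5.2279, 1.3101.
All moduli strictly greater than 1? Yes.
Verdict: Stationary.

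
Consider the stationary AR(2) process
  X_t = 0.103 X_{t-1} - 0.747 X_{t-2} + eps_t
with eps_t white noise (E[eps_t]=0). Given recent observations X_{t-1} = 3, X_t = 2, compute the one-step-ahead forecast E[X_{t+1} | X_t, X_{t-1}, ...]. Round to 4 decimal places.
E[X_{t+1} \mid \mathcal F_t] = -2.0350

For an AR(p) model X_t = c + sum_i phi_i X_{t-i} + eps_t, the
one-step-ahead conditional mean is
  E[X_{t+1} | X_t, ...] = c + sum_i phi_i X_{t+1-i}.
Substitute known values:
  E[X_{t+1} | ...] = (0.103) * (2) + (-0.747) * (3)
                   = -2.0350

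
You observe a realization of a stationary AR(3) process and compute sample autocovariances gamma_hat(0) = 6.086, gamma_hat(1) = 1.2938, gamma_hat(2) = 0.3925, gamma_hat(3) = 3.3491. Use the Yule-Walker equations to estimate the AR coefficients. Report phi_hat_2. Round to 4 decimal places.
\hat\phi_{2} = -0.0960

The Yule-Walker equations for an AR(p) process read, in matrix form,
  Gamma_p phi = r_p,   with   (Gamma_p)_{ij} = gamma(|i - j|),
                       (r_p)_i = gamma(i),   i,j = 1..p.
Substitute the sample gammas (Toeplitz matrix and right-hand side of size 3):
  Gamma_p = [[6.086, 1.2938, 0.3925], [1.2938, 6.086, 1.2938], [0.3925, 1.2938, 6.086]]
  r_p     = [1.2938, 0.3925, 3.3491]
Written out (R1..R3):
  (R1) 6.086 phi_1 + 1.2938 phi_2 + 0.3925 phi_3 = 1.2938
  (R2) 1.2938 phi_1 + 6.086 phi_2 + 1.2938 phi_3 = 0.3925
  (R3) 0.3925 phi_1 + 1.2938 phi_2 + 6.086 phi_3 = 3.3491
Gaussian elimination:
  R2 <- R2 - (1.2938/6.086) R1 = R2 - (0.212586) R1:  5.810956 phi_2 + 1.21036 phi_3 = 0.117456
  R3 <- R3 - (0.3925/6.086) R1 = R3 - (0.064492) R1:  1.21036 phi_2 + 6.060687 phi_3 = 3.26566
  R3 <- R3 - (1.21036/5.810956) R2 = R3 - (0.208289) R2:  5.808582 phi_3 = 3.241195
Back-substitution:
  phi_hat_3 = 3.241195 / 5.808582 = 0.558001
  phi_hat_2 = (0.117456 - (1.21036)(0.558001)) / 5.810956 = -0.096013
  phi_hat_1 = (1.2938 - (1.2938)(-0.096013) - (0.3925)(0.558001)) / 6.086 = 0.197011
So phi_hat = [0.1970, -0.0960, 0.5580].
Therefore phi_hat_2 = -0.0960.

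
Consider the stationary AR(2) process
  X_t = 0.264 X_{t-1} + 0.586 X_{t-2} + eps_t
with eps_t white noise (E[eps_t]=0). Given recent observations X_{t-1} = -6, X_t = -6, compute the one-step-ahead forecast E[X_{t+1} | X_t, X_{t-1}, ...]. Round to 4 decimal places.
E[X_{t+1} \mid \mathcal F_t] = -5.1000

For an AR(p) model X_t = c + sum_i phi_i X_{t-i} + eps_t, the
one-step-ahead conditional mean is
  E[X_{t+1} | X_t, ...] = c + sum_i phi_i X_{t+1-i}.
Substitute known values:
  E[X_{t+1} | ...] = (0.264) * (-6) + (0.586) * (-6)
                   = -5.1000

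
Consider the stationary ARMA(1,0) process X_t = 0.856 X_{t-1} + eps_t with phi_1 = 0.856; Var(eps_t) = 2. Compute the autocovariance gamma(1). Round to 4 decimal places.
\gamma(1) = 6.4057

Multiply the model equation by X_{t-k} and take expectations. With theta_0 = psi_0 = 1 and psi_j the MA(infinity) weights, this gives
  gamma(k) - sum_i phi_i gamma(k-i) = c_k,
  c_k = sigma^2 * sum_{j=k..q} theta_j psi_{j-k}   (c_k = 0 for k > q),
using gamma(-m) = gamma(m).
Pure AR (q = 0): c_0 = sigma^2 = 2, c_k = 0 for k >= 1.
Equations for k = 0 and k = 1 (AR order 1):
  gamma(0) = phi_1 gamma(1) + c_0
  gamma(1) = phi_1 gamma(0) + c_1
Substituting the second into the first: gamma(0) (1 - phi_1^2) = c_0 + phi_1 c_1, so
  gamma(0) = c_0 / (1 - phi_1^2) = 2 / (1 - (0.856)^2) = 2 / 0.267264 = 7.483238.
  gamma(1) = phi_1 gamma(0) = (0.856)(7.483238) = 6.405651.
Therefore gamma(1) = 6.4057 (to 4 decimal places).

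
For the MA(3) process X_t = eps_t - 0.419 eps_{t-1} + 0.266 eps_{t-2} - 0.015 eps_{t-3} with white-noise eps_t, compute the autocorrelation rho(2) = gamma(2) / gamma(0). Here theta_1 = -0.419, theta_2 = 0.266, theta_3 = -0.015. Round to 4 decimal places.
\rho(2) = 0.2184

For an MA(q) process with theta_0 = 1, the autocovariance is
  gamma(k) = sigma^2 * sum_{i=0..q-k} theta_i * theta_{i+k},
and rho(k) = gamma(k) / gamma(0). Sigma^2 cancels.
  numerator   = (1)*(0.266) + (-0.419)*(-0.015) = 0.272285.
  denominator = (1)^2 + (-0.419)^2 + (0.266)^2 + (-0.015)^2 = 1.246542.
  rho(2) = 0.272285 / 1.246542 = 0.2184.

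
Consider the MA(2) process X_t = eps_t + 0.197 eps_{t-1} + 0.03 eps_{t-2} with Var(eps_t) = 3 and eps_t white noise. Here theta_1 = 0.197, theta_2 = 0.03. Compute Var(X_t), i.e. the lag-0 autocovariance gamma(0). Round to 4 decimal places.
\gamma(0) = 3.1191

For an MA(q) process X_t = eps_t + sum_i theta_i eps_{t-i} with
Var(eps_t) = sigma^2, the variance is
  gamma(0) = sigma^2 * (1 + sum_i theta_i^2).
  sum_i theta_i^2 = (0.197)^2 + (0.03)^2 = 0.038809 + 0.0009 = 0.039709.
  gamma(0) = 3 * (1 + 0.039709) = 3 * 1.039709 = 3.119127, which rounds to 3.1191.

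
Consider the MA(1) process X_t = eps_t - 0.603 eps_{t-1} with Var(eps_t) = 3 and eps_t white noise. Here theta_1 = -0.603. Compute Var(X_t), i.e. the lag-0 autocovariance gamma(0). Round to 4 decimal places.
\gamma(0) = 4.0908

For an MA(q) process X_t = eps_t + sum_i theta_i eps_{t-i} with
Var(eps_t) = sigma^2, the variance is
  gamma(0) = sigma^2 * (1 + sum_i theta_i^2).
  sum_i theta_i^2 = (-0.603)^2 = 0.363609.
  gamma(0) = 3 * (1 + 0.363609) = 3 * 1.363609 = 4.090827, which rounds to 4.0908.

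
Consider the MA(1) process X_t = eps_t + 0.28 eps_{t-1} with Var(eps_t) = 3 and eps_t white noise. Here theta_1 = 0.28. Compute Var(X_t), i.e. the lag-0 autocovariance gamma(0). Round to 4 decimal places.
\gamma(0) = 3.2352

For an MA(q) process X_t = eps_t + sum_i theta_i eps_{t-i} with
Var(eps_t) = sigma^2, the variance is
  gamma(0) = sigma^2 * (1 + sum_i theta_i^2).
  sum_i theta_i^2 = (0.28)^2 = 0.0784.
  gamma(0) = 3 * (1 + 0.0784) = 3 * 1.0784 = 3.2352.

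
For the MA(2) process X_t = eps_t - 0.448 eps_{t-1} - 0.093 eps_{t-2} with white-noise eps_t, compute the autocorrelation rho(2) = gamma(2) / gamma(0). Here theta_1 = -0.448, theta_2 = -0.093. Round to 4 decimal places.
\rho(2) = -0.0769

For an MA(q) process with theta_0 = 1, the autocovariance is
  gamma(k) = sigma^2 * sum_{i=0..q-k} theta_i * theta_{i+k},
and rho(k) = gamma(k) / gamma(0). Sigma^2 cancels.
  numerator   = (1)*(-0.093) = -0.093.
  denominator = (1)^2 + (-0.448)^2 + (-0.093)^2 = 1.209353.
  rho(2) = -0.093 / 1.209353 = -0.0769.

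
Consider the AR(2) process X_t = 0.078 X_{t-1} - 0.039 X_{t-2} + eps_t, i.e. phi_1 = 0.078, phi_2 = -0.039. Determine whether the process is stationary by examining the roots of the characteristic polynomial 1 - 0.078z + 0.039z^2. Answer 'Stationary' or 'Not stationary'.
\text{Stationary}

The AR(p) characteristic polynomial is P(z) = 1 - 0.078z + 0.039z^2.
Stationarity requires all roots to lie outside the unit circle, i.e. |z| > 1 for every root.
Set 1 + (-0.078) z + (0.039) z^2 = 0, i.e. a z^2 + b z + c = 0 with a = 0.039, b = -0.078, c = 1.
Discriminant D = b^2 - 4ac = (-0.078)^2 - 4*(0.039)*1 = 0.006084 - (0.156) = -0.149916.
D < 0, so the roots are the complex-conjugate pair z = (-b +/- i sqrt(-D)) / (2a) = 1 +/- 4.964i.
For a conjugate pair |z|^2 = z * conj(z) = (product of roots) = c/a = 1/(0.039) = 25.641026, so |z| = sqrt(25.641026) = 5.0637 for both roots.
Moduli of all roots: 5.0637, 5.0637.
All moduli strictly greater than 1? Yes.
Verdict: Stationary.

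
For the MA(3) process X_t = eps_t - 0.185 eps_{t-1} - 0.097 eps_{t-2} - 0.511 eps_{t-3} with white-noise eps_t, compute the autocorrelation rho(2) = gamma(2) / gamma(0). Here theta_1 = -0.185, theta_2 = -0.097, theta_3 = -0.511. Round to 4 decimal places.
\rho(2) = -0.0019

For an MA(q) process with theta_0 = 1, the autocovariance is
  gamma(k) = sigma^2 * sum_{i=0..q-k} theta_i * theta_{i+k},
and rho(k) = gamma(k) / gamma(0). Sigma^2 cancels.
  numerator   = (1)*(-0.097) + (-0.185)*(-0.511) = -0.002465.
  denominator = (1)^2 + (-0.185)^2 + (-0.097)^2 + (-0.511)^2 = 1.304755.
  rho(2) = -0.002465 / 1.304755 = -0.0019.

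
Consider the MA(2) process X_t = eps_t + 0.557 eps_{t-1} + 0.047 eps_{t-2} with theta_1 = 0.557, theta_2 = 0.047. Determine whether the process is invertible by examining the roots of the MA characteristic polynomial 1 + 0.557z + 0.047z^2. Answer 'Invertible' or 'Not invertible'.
\text{Invertible}

The MA(q) characteristic polynomial is P(z) = 1 + 0.557z + 0.047z^2.
Invertibility requires all roots to lie outside the unit circle, i.e. |z| > 1 for every root.
Set 1 + (0.557) z + (0.047) z^2 = 0, i.e. a z^2 + b z + c = 0 with a = 0.047, b = 0.557, c = 1.
Discriminant D = b^2 - 4ac = (0.557)^2 - 4*(0.047)*1 = 0.310249 - (0.188) = 0.122249.
D >= 0, so the roots are real: z = (-b +/- sqrt(D)) / (2a) = (-0.557 +/- 0.349641) / (0.094).
  z_1 = (-0.557 + 0.349641) / (0.094) = -2.2059,   |z_1| = 2.2059.
  z_2 = (-0.557 - 0.349641) / (0.094) = -9.6451,   |z_2| = 9.6451.
Moduli of all roots: 2.2059, 9.6451.
All moduli strictly greater than 1? Yes.
Verdict: Invertible.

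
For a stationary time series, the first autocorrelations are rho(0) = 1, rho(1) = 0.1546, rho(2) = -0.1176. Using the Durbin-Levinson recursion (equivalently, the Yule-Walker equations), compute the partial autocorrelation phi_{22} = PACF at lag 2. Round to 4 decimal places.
\phi_{22} = -0.1450

The PACF at lag k is phi_{kk}, the last component of the solution
to the Yule-Walker system G_k phi = r_k where
  (G_k)_{ij} = rho(|i - j|), (r_k)_i = rho(i), i,j = 1..k.
Equivalently, Durbin-Levinson gives phi_{kk} iteratively:
  phi_{11} = rho(1)
  phi_{kk} = [rho(k) - sum_{j=1..k-1} phi_{k-1,j} rho(k-j)]
            / [1 - sum_{j=1..k-1} phi_{k-1,j} rho(j)],
  phi_{k,j} = phi_{k-1,j} - phi_{kk} phi_{k-1,k-j},  j = 1..k-1.
Step k = 1:
  phi_11 = rho(1) = 0.1546.
Step k = 2:
  phi_22 = [rho(2) - phi_11 rho(1)] / [1 - phi_11 rho(1)] = [-0.1176 - (0.1546)(0.1546)] / [1 - (0.1546)(0.1546)]
         = -0.14150116 / 0.97609884 = -0.145.
Therefore phi_{22} = -0.1450.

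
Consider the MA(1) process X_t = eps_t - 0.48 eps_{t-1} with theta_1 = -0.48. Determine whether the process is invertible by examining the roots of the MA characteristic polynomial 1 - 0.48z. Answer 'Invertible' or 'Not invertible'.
\text{Invertible}

The MA(q) characteristic polynomial is P(z) = 1 - 0.48z.
Invertibility requires all roots to lie outside the unit circle, i.e. |z| > 1 for every root.
This is linear in z: 1 + (-0.48) z = 0  =>  z = -1/(-0.48) = 2.083333,  |z| = 2.083333.
Moduli of all roots: 2.0833.
All moduli strictly greater than 1? Yes.
Verdict: Invertible.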